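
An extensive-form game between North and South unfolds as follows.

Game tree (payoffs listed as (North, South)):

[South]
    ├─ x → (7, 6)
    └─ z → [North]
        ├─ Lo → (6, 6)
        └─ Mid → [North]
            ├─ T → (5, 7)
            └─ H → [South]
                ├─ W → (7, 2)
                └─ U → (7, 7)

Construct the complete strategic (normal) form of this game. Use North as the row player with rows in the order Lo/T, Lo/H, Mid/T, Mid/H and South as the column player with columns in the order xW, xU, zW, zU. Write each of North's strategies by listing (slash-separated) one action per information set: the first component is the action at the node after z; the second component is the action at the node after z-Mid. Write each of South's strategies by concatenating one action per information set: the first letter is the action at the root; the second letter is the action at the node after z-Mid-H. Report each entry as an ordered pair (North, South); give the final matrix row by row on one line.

Lo/T: (7,6) (7,6) (6,6) (6,6) | Lo/H: (7,6) (7,6) (6,6) (6,6) | Mid/T: (7,6) (7,6) (5,7) (5,7) | Mid/H: (7,6) (7,6) (7,2) (7,7)

            xW       xU       zW       zU
 Lo/T    (7,6)    (7,6)    (6,6)    (6,6)
 Lo/H    (7,6)    (7,6)    (6,6)    (6,6)
Mid/T    (7,6)    (7,6)    (5,7)    (5,7)
Mid/H    (7,6)    (7,6)    (7,2)    (7,7)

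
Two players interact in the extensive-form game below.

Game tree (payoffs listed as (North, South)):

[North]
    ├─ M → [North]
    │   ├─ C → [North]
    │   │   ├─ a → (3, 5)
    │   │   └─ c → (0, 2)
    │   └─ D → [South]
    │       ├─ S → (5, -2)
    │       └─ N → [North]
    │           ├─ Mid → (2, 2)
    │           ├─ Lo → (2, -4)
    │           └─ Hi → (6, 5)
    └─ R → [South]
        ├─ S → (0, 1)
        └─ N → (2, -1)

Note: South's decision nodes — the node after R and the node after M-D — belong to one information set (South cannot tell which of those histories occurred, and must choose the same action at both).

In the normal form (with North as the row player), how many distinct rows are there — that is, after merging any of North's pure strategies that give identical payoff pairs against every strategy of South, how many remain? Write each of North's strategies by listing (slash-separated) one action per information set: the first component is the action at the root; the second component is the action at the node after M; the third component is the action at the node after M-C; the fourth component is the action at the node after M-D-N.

6

North has 24 pure strategies: M/C/a/Mid, M/C/a/Lo, M/C/a/Hi, M/C/c/Mid, M/C/c/Lo, M/C/c/Hi, M/D/a/Mid, M/D/a/Lo, M/D/a/Hi, M/D/c/Mid, M/D/c/Lo, M/D/c/Hi, R/C/a/Mid, R/C/a/Lo, R/C/a/Hi, R/C/c/Mid, R/C/c/Lo, R/C/c/Hi, R/D/a/Mid, R/D/a/Lo, R/D/a/Hi, R/D/c/Mid, R/D/c/Lo, R/D/c/Hi. Columns: S, N.
{M/C/a/Mid, M/C/a/Lo, M/C/a/Hi} → row (3,5) (3,5)
{M/C/c/Mid, M/C/c/Lo, M/C/c/Hi} → row (0,2) (0,2)
{M/D/a/Mid, M/D/c/Mid} → row (5,-2) (2,2)
{M/D/a/Lo, M/D/c/Lo} → row (5,-2) (2,-4)
{M/D/a/Hi, M/D/c/Hi} → row (5,-2) (6,5)
{R/C/a/Mid, R/C/a/Lo, R/C/a/Hi, R/C/c/Mid, R/C/c/Lo, R/C/c/Hi, R/D/a/Mid, R/D/a/Lo, R/D/a/Hi, R/D/c/Mid, R/D/c/Lo, R/D/c/Hi} → row (0,1) (2,-1)
That's 6 distinct rows out of 24 strategies.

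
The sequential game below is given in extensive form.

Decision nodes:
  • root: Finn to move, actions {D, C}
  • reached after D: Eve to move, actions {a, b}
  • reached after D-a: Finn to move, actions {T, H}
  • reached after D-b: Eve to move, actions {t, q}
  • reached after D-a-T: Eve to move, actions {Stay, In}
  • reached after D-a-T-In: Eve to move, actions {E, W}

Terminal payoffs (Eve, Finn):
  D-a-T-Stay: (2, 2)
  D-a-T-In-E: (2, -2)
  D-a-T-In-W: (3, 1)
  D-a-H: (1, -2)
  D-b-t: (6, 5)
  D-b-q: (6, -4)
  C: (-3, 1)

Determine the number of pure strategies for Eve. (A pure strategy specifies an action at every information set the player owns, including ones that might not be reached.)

16

Eve owns the node after D with actions {a, b} — two choices.
Eve owns the node after D-b with actions {t, q} — two choices.
Eve owns the node after D-a-T with actions {Stay, In} — two choices.
Eve owns the node after D-a-T-In with actions {E, W} — two choices.
A pure strategy fixes one action at each information set independently, so the count is the product 2 × 2 × 2 × 2 = 16.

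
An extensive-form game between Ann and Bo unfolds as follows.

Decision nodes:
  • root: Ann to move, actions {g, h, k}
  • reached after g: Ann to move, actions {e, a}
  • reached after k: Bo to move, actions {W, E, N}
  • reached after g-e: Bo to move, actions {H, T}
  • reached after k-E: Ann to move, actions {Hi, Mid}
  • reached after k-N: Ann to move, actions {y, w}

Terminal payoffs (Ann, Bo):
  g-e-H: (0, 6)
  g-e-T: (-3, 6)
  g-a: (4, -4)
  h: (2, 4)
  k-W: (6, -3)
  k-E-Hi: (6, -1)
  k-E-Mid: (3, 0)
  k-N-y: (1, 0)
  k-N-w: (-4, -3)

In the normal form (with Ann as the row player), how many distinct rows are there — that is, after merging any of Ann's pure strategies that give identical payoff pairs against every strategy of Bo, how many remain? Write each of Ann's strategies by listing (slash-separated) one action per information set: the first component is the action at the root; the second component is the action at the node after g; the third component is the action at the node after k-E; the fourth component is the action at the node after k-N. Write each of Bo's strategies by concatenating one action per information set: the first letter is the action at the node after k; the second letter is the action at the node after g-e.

7

Ann has 24 pure strategies: g/e/Hi/y, g/e/Hi/w, g/e/Mid/y, g/e/Mid/w, g/a/Hi/y, g/a/Hi/w, g/a/Mid/y, g/a/Mid/w, h/e/Hi/y, h/e/Hi/w, h/e/Mid/y, h/e/Mid/w, h/a/Hi/y, h/a/Hi/w, h/a/Mid/y, h/a/Mid/w, k/e/Hi/y, k/e/Hi/w, k/e/Mid/y, k/e/Mid/w, k/a/Hi/y, k/a/Hi/w, k/a/Mid/y, k/a/Mid/w. Columns: WH, WT, EH, ET, NH, NT.
{g/e/Hi/y, g/e/Hi/w, g/e/Mid/y, g/e/Mid/w} → row (0,6) (-3,6) (0,6) (-3,6) (0,6) (-3,6)
{g/a/Hi/y, g/a/Hi/w, g/a/Mid/y, g/a/Mid/w} → row (4,-4) (4,-4) (4,-4) (4,-4) (4,-4) (4,-4)
{h/e/Hi/y, h/e/Hi/w, h/e/Mid/y, h/e/Mid/w, h/a/Hi/y, h/a/Hi/w, h/a/Mid/y, h/a/Mid/w} → row (2,4) (2,4) (2,4) (2,4) (2,4) (2,4)
{k/e/Hi/y, k/a/Hi/y} → row (6,-3) (6,-3) (6,-1) (6,-1) (1,0) (1,0)
{k/e/Hi/w, k/a/Hi/w} → row (6,-3) (6,-3) (6,-1) (6,-1) (-4,-3) (-4,-3)
{k/e/Mid/y, k/a/Mid/y} → row (6,-3) (6,-3) (3,0) (3,0) (1,0) (1,0)
{k/e/Mid/w, k/a/Mid/w} → row (6,-3) (6,-3) (3,0) (3,0) (-4,-3) (-4,-3)
That's 7 distinct rows out of 24 strategies.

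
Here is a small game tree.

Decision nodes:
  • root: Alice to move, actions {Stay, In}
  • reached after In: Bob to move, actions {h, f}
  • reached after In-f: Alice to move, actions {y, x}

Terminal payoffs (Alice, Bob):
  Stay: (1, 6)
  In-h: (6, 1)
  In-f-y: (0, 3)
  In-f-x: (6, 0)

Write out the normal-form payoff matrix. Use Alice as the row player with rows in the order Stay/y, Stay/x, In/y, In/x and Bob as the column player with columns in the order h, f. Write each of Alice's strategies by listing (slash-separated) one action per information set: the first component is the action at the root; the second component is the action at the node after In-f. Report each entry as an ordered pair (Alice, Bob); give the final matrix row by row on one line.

Stay/y: (1,6) (1,6) | Stay/x: (1,6) (1,6) | In/y: (6,1) (0,3) | In/x: (6,1) (6,0)

              h        f
Stay/y    (1,6)    (1,6)
Stay/x    (1,6)    (1,6)
  In/y    (6,1)    (0,3)
  In/x    (6,1)    (6,0)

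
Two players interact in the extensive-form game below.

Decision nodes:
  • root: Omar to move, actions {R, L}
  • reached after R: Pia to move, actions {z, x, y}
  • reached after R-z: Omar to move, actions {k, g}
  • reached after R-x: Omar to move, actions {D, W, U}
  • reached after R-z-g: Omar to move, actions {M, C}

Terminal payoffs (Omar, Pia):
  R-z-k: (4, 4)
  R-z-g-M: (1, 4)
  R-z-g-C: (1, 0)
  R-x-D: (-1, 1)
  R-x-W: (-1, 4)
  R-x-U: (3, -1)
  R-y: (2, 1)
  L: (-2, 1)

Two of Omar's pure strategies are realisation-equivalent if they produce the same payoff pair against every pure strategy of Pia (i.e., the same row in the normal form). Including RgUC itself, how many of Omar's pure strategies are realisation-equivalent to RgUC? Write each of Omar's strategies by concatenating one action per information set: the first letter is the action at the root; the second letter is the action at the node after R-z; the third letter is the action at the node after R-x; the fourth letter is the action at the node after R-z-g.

Row for RgUC (columns z, x, y): (1,0) (3,-1) (2,1).
Every one of Omar's information sets is on the play path for some reply by Pia when Omar follows RgUC.
Changing the action at any of them therefore changes at least one column, so only RgUC itself gives this row.

1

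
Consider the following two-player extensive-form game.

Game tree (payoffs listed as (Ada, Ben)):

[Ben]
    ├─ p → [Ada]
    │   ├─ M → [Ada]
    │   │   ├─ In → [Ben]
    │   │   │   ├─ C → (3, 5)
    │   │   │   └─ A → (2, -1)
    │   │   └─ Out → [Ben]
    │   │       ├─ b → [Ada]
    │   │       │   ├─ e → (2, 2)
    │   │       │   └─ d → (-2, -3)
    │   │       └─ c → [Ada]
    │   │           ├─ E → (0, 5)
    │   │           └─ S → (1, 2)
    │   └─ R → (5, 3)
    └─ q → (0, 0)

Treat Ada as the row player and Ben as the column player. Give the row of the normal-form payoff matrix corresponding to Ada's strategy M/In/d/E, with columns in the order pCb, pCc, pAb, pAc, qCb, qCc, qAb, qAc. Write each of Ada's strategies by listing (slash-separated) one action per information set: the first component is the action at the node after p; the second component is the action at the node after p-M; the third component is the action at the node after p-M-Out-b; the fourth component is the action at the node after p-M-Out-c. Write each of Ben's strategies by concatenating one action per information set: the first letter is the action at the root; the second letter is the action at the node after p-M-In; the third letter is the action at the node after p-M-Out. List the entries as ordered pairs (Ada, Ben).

vs pCb: Ben plays p → Ada plays M at [p] → Ada plays In at [p-M] → Ben plays C at [p-M-In] → (3, 5)
vs pCc: Ben plays p → Ada plays M at [p] → Ada plays In at [p-M] → Ben plays C at [p-M-In] → (3, 5)
vs pAb: Ben plays p → Ada plays M at [p] → Ada plays In at [p-M] → Ben plays A at [p-M-In] → (2, -1)
vs pAc: Ben plays p → Ada plays M at [p] → Ada plays In at [p-M] → Ben plays A at [p-M-In] → (2, -1)
vs qCb: Ben plays q → (0, 0)
vs qCc: Ben plays q → (0, 0)
vs qAb: Ben plays q → (0, 0)
vs qAc: Ben plays q → (0, 0)

(3,5) (3,5) (2,-1) (2,-1) (0,0) (0,0) (0,0) (0,0)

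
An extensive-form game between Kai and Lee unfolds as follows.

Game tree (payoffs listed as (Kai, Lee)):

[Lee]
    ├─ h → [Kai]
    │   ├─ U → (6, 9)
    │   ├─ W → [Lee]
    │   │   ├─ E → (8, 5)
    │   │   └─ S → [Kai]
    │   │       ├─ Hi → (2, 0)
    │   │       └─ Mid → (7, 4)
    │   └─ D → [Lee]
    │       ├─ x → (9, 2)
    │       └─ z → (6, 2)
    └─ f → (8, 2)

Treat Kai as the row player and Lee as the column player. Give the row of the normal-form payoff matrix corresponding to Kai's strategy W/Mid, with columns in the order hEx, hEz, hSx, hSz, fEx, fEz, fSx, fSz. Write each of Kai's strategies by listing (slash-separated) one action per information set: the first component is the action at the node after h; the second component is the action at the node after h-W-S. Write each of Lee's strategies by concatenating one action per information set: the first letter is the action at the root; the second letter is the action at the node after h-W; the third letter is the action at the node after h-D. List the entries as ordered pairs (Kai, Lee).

(8,5) (8,5) (7,4) (7,4) (8,2) (8,2) (8,2) (8,2)

vs hEx: Lee plays h → Kai plays W at [h] → Lee plays E at [h-W] → (8, 5)
vs hEz: Lee plays h → Kai plays W at [h] → Lee plays E at [h-W] → (8, 5)
vs hSx: Lee plays h → Kai plays W at [h] → Lee plays S at [h-W] → Kai plays Mid at [h-W-S] → (7, 4)
vs hSz: Lee plays h → Kai plays W at [h] → Lee plays S at [h-W] → Kai plays Mid at [h-W-S] → (7, 4)
vs fEx: Lee plays f → (8, 2)
vs fEz: Lee plays f → (8, 2)
vs fSx: Lee plays f → (8, 2)
vs fSz: Lee plays f → (8, 2)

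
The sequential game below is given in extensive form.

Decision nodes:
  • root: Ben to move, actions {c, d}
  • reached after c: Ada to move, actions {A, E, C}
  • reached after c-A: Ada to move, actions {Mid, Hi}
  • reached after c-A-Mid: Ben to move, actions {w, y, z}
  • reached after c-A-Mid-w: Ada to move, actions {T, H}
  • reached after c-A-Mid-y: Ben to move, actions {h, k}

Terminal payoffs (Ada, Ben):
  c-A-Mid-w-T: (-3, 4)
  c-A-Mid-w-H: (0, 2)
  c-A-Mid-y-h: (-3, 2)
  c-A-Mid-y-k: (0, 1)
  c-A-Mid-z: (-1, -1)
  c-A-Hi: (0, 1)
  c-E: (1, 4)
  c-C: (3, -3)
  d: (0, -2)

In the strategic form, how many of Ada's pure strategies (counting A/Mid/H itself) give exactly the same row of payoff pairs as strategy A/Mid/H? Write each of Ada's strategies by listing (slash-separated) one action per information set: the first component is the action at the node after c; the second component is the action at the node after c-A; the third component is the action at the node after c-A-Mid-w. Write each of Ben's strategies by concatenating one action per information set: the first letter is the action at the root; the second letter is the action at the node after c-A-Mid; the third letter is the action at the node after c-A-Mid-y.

Row for A/Mid/H (columns cwh, cwk, cyh, cyk, czh, czk, dwh, dwk, dyh, dyk, dzh, dzk): (0,2) (0,2) (-3,2) (0,1) (-1,-1) (-1,-1) (0,-2) (0,-2) (0,-2) (0,-2) (0,-2) (0,-2).
Every one of Ada's information sets is on the play path for some reply by Ben when Ada follows A/Mid/H.
Changing the action at any of them therefore changes at least one column, so only A/Mid/H itself gives this row.

1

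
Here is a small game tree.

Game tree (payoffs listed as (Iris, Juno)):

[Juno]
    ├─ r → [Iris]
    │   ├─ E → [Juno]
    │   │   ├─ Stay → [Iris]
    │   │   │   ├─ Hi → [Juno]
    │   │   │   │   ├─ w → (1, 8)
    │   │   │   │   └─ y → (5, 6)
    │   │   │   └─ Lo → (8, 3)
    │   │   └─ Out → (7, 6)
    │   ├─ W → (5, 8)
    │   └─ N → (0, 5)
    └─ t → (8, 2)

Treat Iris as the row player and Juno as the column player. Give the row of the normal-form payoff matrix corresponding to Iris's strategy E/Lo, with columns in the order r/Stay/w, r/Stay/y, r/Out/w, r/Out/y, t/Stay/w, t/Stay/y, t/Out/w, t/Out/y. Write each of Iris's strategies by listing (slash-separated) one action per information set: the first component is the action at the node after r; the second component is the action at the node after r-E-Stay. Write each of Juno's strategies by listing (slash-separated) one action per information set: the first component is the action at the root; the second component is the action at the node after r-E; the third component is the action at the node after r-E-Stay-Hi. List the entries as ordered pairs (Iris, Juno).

(8,3) (8,3) (7,6) (7,6) (8,2) (8,2) (8,2) (8,2)

vs r/Stay/w: Juno plays r → Iris plays E at [r] → Juno plays Stay at [r-E] → Iris plays Lo at [r-E-Stay] → (8, 3)
vs r/Stay/y: Juno plays r → Iris plays E at [r] → Juno plays Stay at [r-E] → Iris plays Lo at [r-E-Stay] → (8, 3)
vs r/Out/w: Juno plays r → Iris plays E at [r] → Juno plays Out at [r-E] → (7, 6)
vs r/Out/y: Juno plays r → Iris plays E at [r] → Juno plays Out at [r-E] → (7, 6)
vs t/Stay/w: Juno plays t → (8, 2)
vs t/Stay/y: Juno plays t → (8, 2)
vs t/Out/w: Juno plays t → (8, 2)
vs t/Out/y: Juno plays t → (8, 2)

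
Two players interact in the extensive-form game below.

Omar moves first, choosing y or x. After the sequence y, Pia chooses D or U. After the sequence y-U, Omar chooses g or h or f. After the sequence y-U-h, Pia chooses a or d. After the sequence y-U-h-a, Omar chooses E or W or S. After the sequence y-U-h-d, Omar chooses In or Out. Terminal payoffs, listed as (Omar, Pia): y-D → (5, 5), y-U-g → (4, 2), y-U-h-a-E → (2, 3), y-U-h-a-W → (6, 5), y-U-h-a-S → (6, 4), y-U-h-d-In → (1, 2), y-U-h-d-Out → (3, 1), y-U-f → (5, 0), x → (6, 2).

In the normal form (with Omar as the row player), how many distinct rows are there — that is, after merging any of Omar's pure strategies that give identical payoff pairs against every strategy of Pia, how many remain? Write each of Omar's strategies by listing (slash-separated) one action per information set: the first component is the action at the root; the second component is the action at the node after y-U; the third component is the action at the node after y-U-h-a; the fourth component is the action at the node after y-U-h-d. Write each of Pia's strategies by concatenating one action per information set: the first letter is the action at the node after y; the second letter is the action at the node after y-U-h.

Omar has 36 pure strategies: y/g/E/In, y/g/E/Out, y/g/W/In, y/g/W/Out, y/g/S/In, y/g/S/Out, y/h/E/In, y/h/E/Out, y/h/W/In, y/h/W/Out, y/h/S/In, y/h/S/Out, y/f/E/In, y/f/E/Out, y/f/W/In, y/f/W/Out, y/f/S/In, y/f/S/Out, x/g/E/In, x/g/E/Out, x/g/W/In, x/g/W/Out, x/g/S/In, x/g/S/Out, x/h/E/In, x/h/E/Out, x/h/W/In, x/h/W/Out, x/h/S/In, x/h/S/Out, x/f/E/In, x/f/E/Out, x/f/W/In, x/f/W/Out, x/f/S/In, x/f/S/Out. Columns: Da, Dd, Ua, Ud.
{y/g/E/In, y/g/E/Out, y/g/W/In, y/g/W/Out, y/g/S/In, y/g/S/Out} → row (5,5) (5,5) (4,2) (4,2)
{y/h/E/In} → row (5,5) (5,5) (2,3) (1,2)
{y/h/E/Out} → row (5,5) (5,5) (2,3) (3,1)
{y/h/W/In} → row (5,5) (5,5) (6,5) (1,2)
{y/h/W/Out} → row (5,5) (5,5) (6,5) (3,1)
{y/h/S/In} → row (5,5) (5,5) (6,4) (1,2)
{y/h/S/Out} → row (5,5) (5,5) (6,4) (3,1)
{y/f/E/In, y/f/E/Out, y/f/W/In, y/f/W/Out, y/f/S/In, y/f/S/Out} → row (5,5) (5,5) (5,0) (5,0)
{x/g/E/In, x/g/E/Out, x/g/W/In, x/g/W/Out, x/g/S/In, x/g/S/Out, x/h/E/In, x/h/E/Out, x/h/W/In, x/h/W/Out, x/h/S/In, x/h/S/Out, x/f/E/In, x/f/E/Out, x/f/W/In, x/f/W/Out, x/f/S/In, x/f/S/Out} → row (6,2) (6,2) (6,2) (6,2)
That's 9 distinct rows out of 36 strategies.

9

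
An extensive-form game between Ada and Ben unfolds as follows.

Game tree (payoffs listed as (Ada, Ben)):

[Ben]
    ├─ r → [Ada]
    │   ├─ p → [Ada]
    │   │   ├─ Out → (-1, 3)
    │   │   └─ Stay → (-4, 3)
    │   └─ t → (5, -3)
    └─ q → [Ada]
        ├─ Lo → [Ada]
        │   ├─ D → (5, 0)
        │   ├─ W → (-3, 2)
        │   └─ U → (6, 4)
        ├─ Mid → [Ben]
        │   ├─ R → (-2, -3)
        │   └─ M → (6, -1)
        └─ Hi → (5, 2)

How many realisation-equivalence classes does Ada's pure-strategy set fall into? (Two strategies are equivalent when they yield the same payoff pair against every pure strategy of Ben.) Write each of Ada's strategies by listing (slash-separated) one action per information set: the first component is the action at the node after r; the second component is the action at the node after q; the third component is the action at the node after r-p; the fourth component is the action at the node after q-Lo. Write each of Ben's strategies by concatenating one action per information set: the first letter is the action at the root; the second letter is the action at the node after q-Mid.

Ada has 36 pure strategies: p/Lo/Out/D, p/Lo/Out/W, p/Lo/Out/U, p/Lo/Stay/D, p/Lo/Stay/W, p/Lo/Stay/U, p/Mid/Out/D, p/Mid/Out/W, p/Mid/Out/U, p/Mid/Stay/D, p/Mid/Stay/W, p/Mid/Stay/U, p/Hi/Out/D, p/Hi/Out/W, p/Hi/Out/U, p/Hi/Stay/D, p/Hi/Stay/W, p/Hi/Stay/U, t/Lo/Out/D, t/Lo/Out/W, t/Lo/Out/U, t/Lo/Stay/D, t/Lo/Stay/W, t/Lo/Stay/U, t/Mid/Out/D, t/Mid/Out/W, t/Mid/Out/U, t/Mid/Stay/D, t/Mid/Stay/W, t/Mid/Stay/U, t/Hi/Out/D, t/Hi/Out/W, t/Hi/Out/U, t/Hi/Stay/D, t/Hi/Stay/W, t/Hi/Stay/U. Columns: rR, rM, qR, qM.
{p/Lo/Out/D} → row (-1,3) (-1,3) (5,0) (5,0)
{p/Lo/Out/W} → row (-1,3) (-1,3) (-3,2) (-3,2)
{p/Lo/Out/U} → row (-1,3) (-1,3) (6,4) (6,4)
{p/Lo/Stay/D} → row (-4,3) (-4,3) (5,0) (5,0)
{p/Lo/Stay/W} → row (-4,3) (-4,3) (-3,2) (-3,2)
{p/Lo/Stay/U} → row (-4,3) (-4,3) (6,4) (6,4)
{p/Mid/Out/D, p/Mid/Out/W, p/Mid/Out/U} → row (-1,3) (-1,3) (-2,-3) (6,-1)
{p/Mid/Stay/D, p/Mid/Stay/W, p/Mid/Stay/U} → row (-4,3) (-4,3) (-2,-3) (6,-1)
{p/Hi/Out/D, p/Hi/Out/W, p/Hi/Out/U} → row (-1,3) (-1,3) (5,2) (5,2)
{p/Hi/Stay/D, p/Hi/Stay/W, p/Hi/Stay/U} → row (-4,3) (-4,3) (5,2) (5,2)
{t/Lo/Out/D, t/Lo/Stay/D} → row (5,-3) (5,-3) (5,0) (5,0)
{t/Lo/Out/W, t/Lo/Stay/W} → row (5,-3) (5,-3) (-3,2) (-3,2)
{t/Lo/Out/U, t/Lo/Stay/U} → row (5,-3) (5,-3) (6,4) (6,4)
{t/Mid/Out/D, t/Mid/Out/W, t/Mid/Out/U, t/Mid/Stay/D, t/Mid/Stay/W, t/Mid/Stay/U} → row (5,-3) (5,-3) (-2,-3) (6,-1)
{t/Hi/Out/D, t/Hi/Out/W, t/Hi/Out/U, t/Hi/Stay/D, t/Hi/Stay/W, t/Hi/Stay/U} → row (5,-3) (5,-3) (5,2) (5,2)
That's 15 distinct rows out of 36 strategies.

15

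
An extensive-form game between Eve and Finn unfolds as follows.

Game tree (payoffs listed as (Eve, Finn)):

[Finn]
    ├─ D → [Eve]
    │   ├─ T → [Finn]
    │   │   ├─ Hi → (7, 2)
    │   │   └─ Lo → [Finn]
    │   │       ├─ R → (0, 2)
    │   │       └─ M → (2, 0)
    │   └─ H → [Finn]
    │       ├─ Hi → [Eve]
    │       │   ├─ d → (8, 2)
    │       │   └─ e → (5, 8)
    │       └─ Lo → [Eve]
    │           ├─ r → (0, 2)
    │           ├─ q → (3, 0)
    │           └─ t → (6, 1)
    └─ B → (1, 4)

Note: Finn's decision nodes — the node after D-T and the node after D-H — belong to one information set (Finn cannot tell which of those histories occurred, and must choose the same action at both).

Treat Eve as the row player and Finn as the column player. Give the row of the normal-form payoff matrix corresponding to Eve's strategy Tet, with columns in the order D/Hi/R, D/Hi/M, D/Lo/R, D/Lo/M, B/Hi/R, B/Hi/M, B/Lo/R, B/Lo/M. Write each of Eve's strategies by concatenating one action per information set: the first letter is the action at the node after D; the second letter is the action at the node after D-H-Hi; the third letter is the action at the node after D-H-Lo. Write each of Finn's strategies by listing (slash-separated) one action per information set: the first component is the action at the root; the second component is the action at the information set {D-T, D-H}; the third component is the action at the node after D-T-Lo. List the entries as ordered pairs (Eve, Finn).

(7,2) (7,2) (0,2) (2,0) (1,4) (1,4) (1,4) (1,4)

vs D/Hi/R: Finn plays D → Eve plays T at [D] → Finn plays Hi at [D-T] → (7, 2)
vs D/Hi/M: Finn plays D → Eve plays T at [D] → Finn plays Hi at [D-T] → (7, 2)
vs D/Lo/R: Finn plays D → Eve plays T at [D] → Finn plays Lo at [D-T] → Finn plays R at [D-T-Lo] → (0, 2)
vs D/Lo/M: Finn plays D → Eve plays T at [D] → Finn plays Lo at [D-T] → Finn plays M at [D-T-Lo] → (2, 0)
vs B/Hi/R: Finn plays B → (1, 4)
vs B/Hi/M: Finn plays B → (1, 4)
vs B/Lo/R: Finn plays B → (1, 4)
vs B/Lo/M: Finn plays B → (1, 4)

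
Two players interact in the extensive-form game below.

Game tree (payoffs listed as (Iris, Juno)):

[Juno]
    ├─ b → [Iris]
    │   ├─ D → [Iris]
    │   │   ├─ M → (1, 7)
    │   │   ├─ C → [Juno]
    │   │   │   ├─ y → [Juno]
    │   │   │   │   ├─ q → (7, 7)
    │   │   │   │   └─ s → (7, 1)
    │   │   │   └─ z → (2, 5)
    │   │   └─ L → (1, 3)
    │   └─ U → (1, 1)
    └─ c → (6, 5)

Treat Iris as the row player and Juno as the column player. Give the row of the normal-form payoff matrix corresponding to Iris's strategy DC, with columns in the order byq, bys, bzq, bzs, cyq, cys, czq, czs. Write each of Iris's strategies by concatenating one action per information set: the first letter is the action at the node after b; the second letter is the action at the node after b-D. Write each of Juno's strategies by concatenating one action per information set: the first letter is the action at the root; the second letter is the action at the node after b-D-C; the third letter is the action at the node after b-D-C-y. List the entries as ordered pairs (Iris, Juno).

(7,7) (7,1) (2,5) (2,5) (6,5) (6,5) (6,5) (6,5)

vs byq: Juno plays b → Iris plays D at [b] → Iris plays C at [b-D] → Juno plays y at [b-D-C] → Juno plays q at [b-D-C-y] → (7, 7)
vs bys: Juno plays b → Iris plays D at [b] → Iris plays C at [b-D] → Juno plays y at [b-D-C] → Juno plays s at [b-D-C-y] → (7, 1)
vs bzq: Juno plays b → Iris plays D at [b] → Iris plays C at [b-D] → Juno plays z at [b-D-C] → (2, 5)
vs bzs: Juno plays b → Iris plays D at [b] → Iris plays C at [b-D] → Juno plays z at [b-D-C] → (2, 5)
vs cyq: Juno plays c → (6, 5)
vs cys: Juno plays c → (6, 5)
vs czq: Juno plays c → (6, 5)
vs czs: Juno plays c → (6, 5)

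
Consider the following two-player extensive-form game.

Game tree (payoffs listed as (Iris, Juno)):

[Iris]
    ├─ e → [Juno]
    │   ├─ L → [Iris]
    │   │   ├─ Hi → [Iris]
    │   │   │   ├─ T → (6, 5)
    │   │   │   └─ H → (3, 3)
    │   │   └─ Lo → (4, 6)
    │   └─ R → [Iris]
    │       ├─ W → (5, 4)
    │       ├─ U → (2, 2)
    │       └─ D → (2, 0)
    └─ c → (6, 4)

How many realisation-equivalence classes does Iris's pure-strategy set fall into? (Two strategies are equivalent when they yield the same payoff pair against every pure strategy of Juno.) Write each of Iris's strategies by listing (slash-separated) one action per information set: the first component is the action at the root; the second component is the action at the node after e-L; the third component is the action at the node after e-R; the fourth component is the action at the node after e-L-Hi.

Iris has 24 pure strategies: e/Hi/W/T, e/Hi/W/H, e/Hi/U/T, e/Hi/U/H, e/Hi/D/T, e/Hi/D/H, e/Lo/W/T, e/Lo/W/H, e/Lo/U/T, e/Lo/U/H, e/Lo/D/T, e/Lo/D/H, c/Hi/W/T, c/Hi/W/H, c/Hi/U/T, c/Hi/U/H, c/Hi/D/T, c/Hi/D/H, c/Lo/W/T, c/Lo/W/H, c/Lo/U/T, c/Lo/U/H, c/Lo/D/T, c/Lo/D/H. Columns: L, R.
{e/Hi/W/T} → row (6,5) (5,4)
{e/Hi/W/H} → row (3,3) (5,4)
{e/Hi/U/T} → row (6,5) (2,2)
{e/Hi/U/H} → row (3,3) (2,2)
{e/Hi/D/T} → row (6,5) (2,0)
{e/Hi/D/H} → row (3,3) (2,0)
{e/Lo/W/T, e/Lo/W/H} → row (4,6) (5,4)
{e/Lo/U/T, e/Lo/U/H} → row (4,6) (2,2)
{e/Lo/D/T, e/Lo/D/H} → row (4,6) (2,0)
{c/Hi/W/T, c/Hi/W/H, c/Hi/U/T, c/Hi/U/H, c/Hi/D/T, c/Hi/D/H, c/Lo/W/T, c/Lo/W/H, c/Lo/U/T, c/Lo/U/H, c/Lo/D/T, c/Lo/D/H} → row (6,4) (6,4)
That's 10 distinct rows out of 24 strategies.

10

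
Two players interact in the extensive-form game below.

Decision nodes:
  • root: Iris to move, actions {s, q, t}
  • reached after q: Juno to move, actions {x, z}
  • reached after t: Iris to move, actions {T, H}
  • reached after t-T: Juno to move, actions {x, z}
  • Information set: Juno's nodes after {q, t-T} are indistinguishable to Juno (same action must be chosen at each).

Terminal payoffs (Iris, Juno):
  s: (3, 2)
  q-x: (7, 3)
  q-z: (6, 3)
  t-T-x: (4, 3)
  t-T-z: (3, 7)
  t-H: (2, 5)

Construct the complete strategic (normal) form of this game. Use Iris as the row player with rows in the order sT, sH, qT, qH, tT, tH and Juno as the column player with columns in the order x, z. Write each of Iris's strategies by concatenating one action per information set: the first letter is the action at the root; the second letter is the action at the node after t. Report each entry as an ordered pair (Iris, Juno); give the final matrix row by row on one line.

            x        z
  sT    (3,2)    (3,2)
  sH    (3,2)    (3,2)
  qT    (7,3)    (6,3)
  qH    (7,3)    (6,3)
  tT    (4,3)    (3,7)
  tH    (2,5)    (2,5)

sT: (3,2) (3,2) | sH: (3,2) (3,2) | qT: (7,3) (6,3) | qH: (7,3) (6,3) | tT: (4,3) (3,7) | tH: (2,5) (2,5)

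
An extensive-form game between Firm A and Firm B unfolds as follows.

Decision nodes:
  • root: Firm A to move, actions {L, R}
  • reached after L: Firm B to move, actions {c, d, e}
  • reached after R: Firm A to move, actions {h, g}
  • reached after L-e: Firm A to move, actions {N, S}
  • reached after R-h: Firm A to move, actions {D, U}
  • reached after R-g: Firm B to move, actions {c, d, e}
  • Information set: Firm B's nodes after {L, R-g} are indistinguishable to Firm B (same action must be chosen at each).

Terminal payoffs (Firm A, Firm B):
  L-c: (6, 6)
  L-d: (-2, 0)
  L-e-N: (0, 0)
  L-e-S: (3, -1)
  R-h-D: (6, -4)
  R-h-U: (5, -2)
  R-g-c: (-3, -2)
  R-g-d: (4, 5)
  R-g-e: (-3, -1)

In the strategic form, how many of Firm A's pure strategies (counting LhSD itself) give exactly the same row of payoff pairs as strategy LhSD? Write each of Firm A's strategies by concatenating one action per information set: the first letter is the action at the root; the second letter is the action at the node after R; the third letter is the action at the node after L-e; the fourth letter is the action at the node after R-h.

Row for LhSD (columns c, d, e): (6,6) (-2,0) (3,-1).
Under LhSD, Firm A's choice at the node after R and at the node after R-h can never be reached regardless of what Firm B does, so varying those choices leaves every outcome unchanged.
Holding the reachable choices fixed and varying the unreachable ones freely already gives 2 × 2 = 4 equivalent strategies.
No other strategy reproduces this row, so those 4 are the full class: LhSD, LhSU, LgSD, LgSU.

4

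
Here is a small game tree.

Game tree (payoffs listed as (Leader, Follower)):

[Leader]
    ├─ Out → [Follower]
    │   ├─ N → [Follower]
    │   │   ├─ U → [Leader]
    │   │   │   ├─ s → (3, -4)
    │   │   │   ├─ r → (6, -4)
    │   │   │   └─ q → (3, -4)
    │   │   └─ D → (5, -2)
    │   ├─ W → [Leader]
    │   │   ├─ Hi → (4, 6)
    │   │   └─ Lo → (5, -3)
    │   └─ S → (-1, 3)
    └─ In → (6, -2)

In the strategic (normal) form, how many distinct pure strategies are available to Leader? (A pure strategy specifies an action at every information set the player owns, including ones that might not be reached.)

Leader owns the root with actions {Out, In} — two choices.
Leader owns the node after Out-W with actions {Hi, Lo} — two choices.
Leader owns the node after Out-N-U with actions {s, r, q} — three choices.
A pure strategy fixes one action at each information set independently, so the count is the product 2 × 2 × 3 = 12.

12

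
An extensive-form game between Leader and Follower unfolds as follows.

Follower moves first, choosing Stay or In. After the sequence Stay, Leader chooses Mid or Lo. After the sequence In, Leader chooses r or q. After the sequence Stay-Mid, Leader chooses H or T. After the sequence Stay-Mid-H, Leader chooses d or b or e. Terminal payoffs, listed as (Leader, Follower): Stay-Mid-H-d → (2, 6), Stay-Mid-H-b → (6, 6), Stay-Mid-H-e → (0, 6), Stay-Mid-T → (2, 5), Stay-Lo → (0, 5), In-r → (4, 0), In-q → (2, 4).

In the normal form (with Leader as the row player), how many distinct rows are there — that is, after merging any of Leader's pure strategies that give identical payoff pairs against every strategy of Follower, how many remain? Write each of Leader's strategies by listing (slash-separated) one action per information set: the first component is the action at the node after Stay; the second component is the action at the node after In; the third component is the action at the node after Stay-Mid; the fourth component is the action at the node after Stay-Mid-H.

Leader has 24 pure strategies: Mid/r/H/d, Mid/r/H/b, Mid/r/H/e, Mid/r/T/d, Mid/r/T/b, Mid/r/T/e, Mid/q/H/d, Mid/q/H/b, Mid/q/H/e, Mid/q/T/d, Mid/q/T/b, Mid/q/T/e, Lo/r/H/d, Lo/r/H/b, Lo/r/H/e, Lo/r/T/d, Lo/r/T/b, Lo/r/T/e, Lo/q/H/d, Lo/q/H/b, Lo/q/H/e, Lo/q/T/d, Lo/q/T/b, Lo/q/T/e. Columns: Stay, In.
{Mid/r/H/d} → row (2,6) (4,0)
{Mid/r/H/b} → row (6,6) (4,0)
{Mid/r/H/e} → row (0,6) (4,0)
{Mid/r/T/d, Mid/r/T/b, Mid/r/T/e} → row (2,5) (4,0)
{Mid/q/H/d} → row (2,6) (2,4)
{Mid/q/H/b} → row (6,6) (2,4)
{Mid/q/H/e} → row (0,6) (2,4)
{Mid/q/T/d, Mid/q/T/b, Mid/q/T/e} → row (2,5) (2,4)
{Lo/r/H/d, Lo/r/H/b, Lo/r/H/e, Lo/r/T/d, Lo/r/T/b, Lo/r/T/e} → row (0,5) (4,0)
{Lo/q/H/d, Lo/q/H/b, Lo/q/H/e, Lo/q/T/d, Lo/q/T/b, Lo/q/T/e} → row (0,5) (2,4)
That's 10 distinct rows out of 24 strategies.

10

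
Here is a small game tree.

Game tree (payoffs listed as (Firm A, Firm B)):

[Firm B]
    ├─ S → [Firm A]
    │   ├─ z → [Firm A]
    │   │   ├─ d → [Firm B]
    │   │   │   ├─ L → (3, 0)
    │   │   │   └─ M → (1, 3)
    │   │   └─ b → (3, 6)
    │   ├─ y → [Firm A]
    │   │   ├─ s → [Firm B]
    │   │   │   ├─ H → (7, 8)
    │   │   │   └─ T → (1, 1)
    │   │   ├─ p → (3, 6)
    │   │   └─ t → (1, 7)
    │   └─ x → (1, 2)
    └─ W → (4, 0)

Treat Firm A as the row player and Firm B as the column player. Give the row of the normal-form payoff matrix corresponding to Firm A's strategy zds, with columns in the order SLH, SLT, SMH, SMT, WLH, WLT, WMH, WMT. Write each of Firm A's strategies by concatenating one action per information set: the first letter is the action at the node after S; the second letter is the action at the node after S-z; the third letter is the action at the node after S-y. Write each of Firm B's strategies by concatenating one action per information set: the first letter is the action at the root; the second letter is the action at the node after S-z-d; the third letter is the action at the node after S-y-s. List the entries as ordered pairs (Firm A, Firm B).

(3,0) (3,0) (1,3) (1,3) (4,0) (4,0) (4,0) (4,0)

vs SLH: Firm B plays S → Firm A plays z at [S] → Firm A plays d at [S-z] → Firm B plays L at [S-z-d] → (3, 0)
vs SLT: Firm B plays S → Firm A plays z at [S] → Firm A plays d at [S-z] → Firm B plays L at [S-z-d] → (3, 0)
vs SMH: Firm B plays S → Firm A plays z at [S] → Firm A plays d at [S-z] → Firm B plays M at [S-z-d] → (1, 3)
vs SMT: Firm B plays S → Firm A plays z at [S] → Firm A plays d at [S-z] → Firm B plays M at [S-z-d] → (1, 3)
vs WLH: Firm B plays W → (4, 0)
vs WLT: Firm B plays W → (4, 0)
vs WMH: Firm B plays W → (4, 0)
vs WMT: Firm B plays W → (4, 0)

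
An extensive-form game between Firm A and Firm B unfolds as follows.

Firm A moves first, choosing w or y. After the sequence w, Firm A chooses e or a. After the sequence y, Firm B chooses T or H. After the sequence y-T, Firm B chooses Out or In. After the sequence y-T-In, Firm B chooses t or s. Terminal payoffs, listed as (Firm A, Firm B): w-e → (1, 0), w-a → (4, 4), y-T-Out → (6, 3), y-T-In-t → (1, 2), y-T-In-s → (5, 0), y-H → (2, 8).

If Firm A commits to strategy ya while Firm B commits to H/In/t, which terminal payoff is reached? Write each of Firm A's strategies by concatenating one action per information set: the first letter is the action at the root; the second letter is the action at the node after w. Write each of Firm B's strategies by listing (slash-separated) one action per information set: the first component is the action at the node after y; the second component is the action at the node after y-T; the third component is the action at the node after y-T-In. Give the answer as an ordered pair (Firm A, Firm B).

Trace the play path from the root:
  Firm A plays y
  Firm B plays H at [y]
→ terminal payoff (2, 8).
(Firm A's choice at the node after w is never reached on this path, so it doesn't affect the outcome.)

(2, 8)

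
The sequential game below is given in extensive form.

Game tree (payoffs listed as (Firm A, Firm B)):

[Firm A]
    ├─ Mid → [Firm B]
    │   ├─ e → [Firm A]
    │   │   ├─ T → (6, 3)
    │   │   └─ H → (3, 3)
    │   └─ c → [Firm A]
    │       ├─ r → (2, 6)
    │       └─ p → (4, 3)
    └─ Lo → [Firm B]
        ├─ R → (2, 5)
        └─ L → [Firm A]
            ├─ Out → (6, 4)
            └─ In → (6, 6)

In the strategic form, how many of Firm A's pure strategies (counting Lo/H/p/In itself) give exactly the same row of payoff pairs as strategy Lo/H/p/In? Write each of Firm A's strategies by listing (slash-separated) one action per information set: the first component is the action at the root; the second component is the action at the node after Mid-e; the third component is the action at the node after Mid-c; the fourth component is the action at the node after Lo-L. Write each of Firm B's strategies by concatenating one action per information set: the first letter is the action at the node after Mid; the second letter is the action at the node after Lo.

Row for Lo/H/p/In (columns eR, eL, cR, cL): (2,5) (6,6) (2,5) (6,6).
Under Lo/H/p/In, Firm A's choice at the node after Mid-e and at the node after Mid-c can never be reached regardless of what Firm B does, so varying those choices leaves every outcome unchanged.
Holding the reachable choices fixed and varying the unreachable ones freely already gives 2 × 2 = 4 equivalent strategies.
No other strategy reproduces this row, so those 4 are the full class: Lo/T/r/In, Lo/T/p/In, Lo/H/r/In, Lo/H/p/In.

4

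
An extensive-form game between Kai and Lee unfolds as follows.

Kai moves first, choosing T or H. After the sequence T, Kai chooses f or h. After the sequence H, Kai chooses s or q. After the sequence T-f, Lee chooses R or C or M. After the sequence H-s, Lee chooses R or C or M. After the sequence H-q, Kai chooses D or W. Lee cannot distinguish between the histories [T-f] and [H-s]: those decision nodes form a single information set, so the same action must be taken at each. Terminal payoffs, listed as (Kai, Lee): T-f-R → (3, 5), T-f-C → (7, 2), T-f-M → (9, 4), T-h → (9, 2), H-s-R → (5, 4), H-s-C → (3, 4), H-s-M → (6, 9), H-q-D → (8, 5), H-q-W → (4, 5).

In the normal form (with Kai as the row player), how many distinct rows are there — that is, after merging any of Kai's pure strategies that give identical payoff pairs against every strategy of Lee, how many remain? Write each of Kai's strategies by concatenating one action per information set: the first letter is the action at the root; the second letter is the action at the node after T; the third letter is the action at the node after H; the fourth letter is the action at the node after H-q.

5

Kai has 16 pure strategies: TfsD, TfsW, TfqD, TfqW, ThsD, ThsW, ThqD, ThqW, HfsD, HfsW, HfqD, HfqW, HhsD, HhsW, HhqD, HhqW. Columns: R, C, M.
{TfsD, TfsW, TfqD, TfqW} → row (3,5) (7,2) (9,4)
{ThsD, ThsW, ThqD, ThqW} → row (9,2) (9,2) (9,2)
{HfsD, HfsW, HhsD, HhsW} → row (5,4) (3,4) (6,9)
{HfqD, HhqD} → row (8,5) (8,5) (8,5)
{HfqW, HhqW} → row (4,5) (4,5) (4,5)
That's 5 distinct rows out of 16 strategies.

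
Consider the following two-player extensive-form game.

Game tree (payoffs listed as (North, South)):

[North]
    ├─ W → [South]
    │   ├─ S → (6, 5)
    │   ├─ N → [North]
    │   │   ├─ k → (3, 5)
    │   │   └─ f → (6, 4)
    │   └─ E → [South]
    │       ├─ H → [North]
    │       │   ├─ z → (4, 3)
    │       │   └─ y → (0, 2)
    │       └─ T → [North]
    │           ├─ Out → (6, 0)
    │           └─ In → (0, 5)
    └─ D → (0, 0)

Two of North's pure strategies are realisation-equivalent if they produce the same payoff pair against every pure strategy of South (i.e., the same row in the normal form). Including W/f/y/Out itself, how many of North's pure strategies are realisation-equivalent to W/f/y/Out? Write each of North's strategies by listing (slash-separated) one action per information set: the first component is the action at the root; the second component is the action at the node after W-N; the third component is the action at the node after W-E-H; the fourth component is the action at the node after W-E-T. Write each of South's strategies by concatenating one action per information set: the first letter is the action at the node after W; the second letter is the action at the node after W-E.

1

Row for W/f/y/Out (columns SH, ST, NH, NT, EH, ET): (6,5) (6,5) (6,4) (6,4) (0,2) (6,0).
Every one of North's information sets is on the play path for some reply by South when North follows W/f/y/Out.
Changing the action at any of them therefore changes at least one column, so only W/f/y/Out itself gives this row.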